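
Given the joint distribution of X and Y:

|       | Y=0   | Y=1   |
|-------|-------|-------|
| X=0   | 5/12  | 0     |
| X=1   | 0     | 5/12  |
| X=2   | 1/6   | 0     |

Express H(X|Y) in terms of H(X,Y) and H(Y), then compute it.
H(X|Y) = H(X,Y) - H(Y)

Marginal P(Y) (column sums):
  P(Y=0) = 5/12 + 0 + 1/6 = 7/12
  P(Y=1) = 0 + 5/12 + 0 = 5/12

H(X,Y) = -[(5/12)·log₂(5/12) + (5/12)·log₂(5/12) + (1/6)·log₂(1/6)]
  = 0.5263 + 0.5263 + 0.4308
  = 1.4834 bits
H(Y) = -[(7/12)·log₂(7/12) + (5/12)·log₂(5/12)]
  = 0.4536 + 0.5263
  = 0.9799 bits

H(X|Y) = 1.4834 - 0.9799 = 0.5035 bits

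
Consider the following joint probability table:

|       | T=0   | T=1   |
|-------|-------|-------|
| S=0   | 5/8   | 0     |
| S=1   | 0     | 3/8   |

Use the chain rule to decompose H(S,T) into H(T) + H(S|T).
By the chain rule: H(S,T) = H(T) + H(S|T)

Marginal P(T) (column sums):
  P(T=0) = 5/8 + 0 = 5/8
  P(T=1) = 0 + 3/8 = 3/8
H(T) = -[(5/8)·log₂(5/8) + (3/8)·log₂(3/8)]
  = 0.4238 + 0.5306
  = 0.9544 bits
H(S|T) = -Σ P(S,T)·log₂ P(S|T), where P(S|T) = P(S,T) / P(T)
  (cells with P(S,T) = 0 contribute 0)
  (S=0,T=0): P(S|T) = (5/8)/(5/8) = 1;  -(5/8)·log₂(1) = 0.0000
  (S=1,T=1): P(S|T) = (3/8)/(3/8) = 1;  -(3/8)·log₂(1) = 0.0000
H(S|T) = 0.0000 + 0.0000
  = 0.0000 bits

H(S,T) = H(T) + H(S|T) = 0.9544 + 0.0000 = 0.9544 bits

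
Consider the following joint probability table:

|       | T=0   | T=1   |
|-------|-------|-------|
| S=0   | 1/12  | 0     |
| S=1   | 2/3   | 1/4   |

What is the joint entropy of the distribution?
H(S,T) = -Σ P(S,T) log₂ P(S,T), summed over the non-zero cells:
H(S,T) = -[(1/12)·log₂(1/12) + (2/3)·log₂(2/3) + (1/4)·log₂(1/4)]
  = 0.2987 + 0.3900 + 0.5000
  = 1.1887 bits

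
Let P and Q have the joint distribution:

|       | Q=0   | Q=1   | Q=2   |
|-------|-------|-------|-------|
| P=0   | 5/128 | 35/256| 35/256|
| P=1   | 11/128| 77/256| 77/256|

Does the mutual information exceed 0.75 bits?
Marginal P(P) (row sums):
  P(P=0) = 5/128 + 35/256 + 35/256 = 5/16
  P(P=1) = 11/128 + 77/256 + 77/256 = 11/16
Marginal P(Q) (column sums):
  P(Q=0) = 5/128 + 11/128 = 1/8
  P(Q=1) = 35/256 + 77/256 = 7/16
  P(Q=2) = 35/256 + 77/256 = 7/16

H(P) = -[(5/16)·log₂(5/16) + (11/16)·log₂(11/16)]
  = 0.5244 + 0.3716
  = 0.8960 bits
H(Q) = -[(1/8)·log₂(1/8) + (7/16)·log₂(7/16) + (7/16)·log₂(7/16)]
  = 0.3750 + 0.5218 + 0.5218
  = 1.4186 bits
H(P,Q) = -[(5/128)·log₂(5/128) + (35/256)·log₂(35/256) + (35/256)·log₂(35/256) + (11/128)·log₂(11/128) + (77/256)·log₂(77/256) + (77/256)·log₂(77/256)]
  = 0.1827 + 0.3925 + 0.3925 + 0.3043 + 0.5213 + 0.5213
  = 2.3146 bits

I(P;Q) = H(P) + H(Q) - H(P,Q)
  = 0.8960 + 1.4186 - 2.3146
  = 0.0000 bits

No. I(P;Q) = 0.0000 bits, which is ≤ 0.75 bits.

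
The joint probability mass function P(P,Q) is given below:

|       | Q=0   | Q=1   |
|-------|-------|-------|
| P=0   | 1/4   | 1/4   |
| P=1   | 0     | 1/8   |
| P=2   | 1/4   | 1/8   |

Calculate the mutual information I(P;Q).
Marginal P(P) (row sums):
  P(P=0) = 1/4 + 1/4 = 1/2
  P(P=1) = 0 + 1/8 = 1/8
  P(P=2) = 1/4 + 1/8 = 3/8
Marginal P(Q) (column sums):
  P(Q=0) = 1/4 + 0 + 1/4 = 1/2
  P(Q=1) = 1/4 + 1/8 + 1/8 = 1/2

H(P) = -[(1/2)·log₂(1/2) + (1/8)·log₂(1/8) + (3/8)·log₂(3/8)]
  = 0.5000 + 0.3750 + 0.5306
  = 1.4056 bits
H(Q) = -[(1/2)·log₂(1/2) + (1/2)·log₂(1/2)]
  = 0.5000 + 0.5000
  = 1.0000 bits
H(P,Q) = -[(1/4)·log₂(1/4) + (1/4)·log₂(1/4) + (1/8)·log₂(1/8) + (1/4)·log₂(1/4) + (1/8)·log₂(1/8)]
  = 0.5000 + 0.5000 + 0.3750 + 0.5000 + 0.3750
  = 2.2500 bits

I(P;Q) = H(P) + H(Q) - H(P,Q)
  = 1.4056 + 1.0000 - 2.2500
  = 0.1556 bits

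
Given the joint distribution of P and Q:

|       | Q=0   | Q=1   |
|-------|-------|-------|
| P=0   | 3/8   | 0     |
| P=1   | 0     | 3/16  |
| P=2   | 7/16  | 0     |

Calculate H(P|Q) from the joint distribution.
Marginal P(Q) (column sums):
  P(Q=0) = 3/8 + 0 + 7/16 = 13/16
  P(Q=1) = 0 + 3/16 + 0 = 3/16

H(P|Q) = -Σ P(P,Q)·log₂ P(P|Q), where P(P|Q) = P(P,Q) / P(Q)
  (cells with P(P,Q) = 0 contribute 0)
  (P=0,Q=0): P(P|Q) = (3/8)/(13/16) = 6/13;  -(3/8)·log₂(6/13) = 0.4183
  (P=1,Q=1): P(P|Q) = (3/16)/(3/16) = 1;  -(3/16)·log₂(1) = 0.0000
  (P=2,Q=0): P(P|Q) = (7/16)/(13/16) = 7/13;  -(7/16)·log₂(7/13) = 0.3907
H(P|Q) = 0.4183 + 0.0000 + 0.3907
  = 0.8090 bits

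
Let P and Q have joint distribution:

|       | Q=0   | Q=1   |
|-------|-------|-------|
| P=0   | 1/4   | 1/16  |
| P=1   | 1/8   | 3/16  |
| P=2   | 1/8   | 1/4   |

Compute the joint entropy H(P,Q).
H(P,Q) = -Σ P(P,Q) log₂ P(P,Q), summed over the non-zero cells:
H(P,Q) = -[(1/4)·log₂(1/4) + (1/16)·log₂(1/16) + (1/8)·log₂(1/8) + (3/16)·log₂(3/16) + (1/8)·log₂(1/8) + (1/4)·log₂(1/4)]
  = 0.5000 + 0.2500 + 0.3750 + 0.4528 + 0.3750 + 0.5000
  = 2.4528 bits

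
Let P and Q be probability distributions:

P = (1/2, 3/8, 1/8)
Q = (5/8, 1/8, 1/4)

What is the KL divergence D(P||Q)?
D(P||Q) = Σ P(i) log₂(P(i)/Q(i))
  i=0: (1/2) × log₂((1/2)/(5/8)) = (1/2) × log₂(4/5) = -0.1610
  i=1: (3/8) × log₂((3/8)/(1/8)) = (3/8) × log₂(3) = 0.5944
  i=2: (1/8) × log₂((1/8)/(1/4)) = (1/8) × log₂(1/2) = -0.1250
D(P||Q) = -0.1610 + 0.5944 - 0.1250
  = 0.3084 bits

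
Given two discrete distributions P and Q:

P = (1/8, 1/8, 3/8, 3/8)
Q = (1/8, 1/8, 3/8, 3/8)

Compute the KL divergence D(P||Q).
D(P||Q) = Σ P(i) log₂(P(i)/Q(i))
  i=0: (1/8) × log₂((1/8)/(1/8)) = (1/8) × log₂(1) = 0.0000
  i=1: (1/8) × log₂((1/8)/(1/8)) = (1/8) × log₂(1) = 0.0000
  i=2: (3/8) × log₂((3/8)/(3/8)) = (3/8) × log₂(1) = 0.0000
  i=3: (3/8) × log₂((3/8)/(3/8)) = (3/8) × log₂(1) = 0.0000
D(P||Q) = 0.0000 + 0.0000 + 0.0000 + 0.0000
  = 0.0000 bits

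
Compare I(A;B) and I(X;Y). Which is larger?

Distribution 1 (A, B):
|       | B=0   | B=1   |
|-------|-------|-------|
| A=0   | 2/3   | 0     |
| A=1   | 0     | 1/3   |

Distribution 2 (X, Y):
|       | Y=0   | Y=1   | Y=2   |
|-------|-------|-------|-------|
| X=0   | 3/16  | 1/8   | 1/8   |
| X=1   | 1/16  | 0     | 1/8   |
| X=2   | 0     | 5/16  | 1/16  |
Distribution 1 (A, B):
Marginal P(A) (row sums):
  P(A=0) = 2/3 + 0 = 2/3
  P(A=1) = 0 + 1/3 = 1/3
Marginal P(B) (column sums):
  P(B=0) = 2/3 + 0 = 2/3
  P(B=1) = 0 + 1/3 = 1/3

H(A) = -[(2/3)·log₂(2/3) + (1/3)·log₂(1/3)]
  = 0.3900 + 0.5283
  = 0.9183 bits
H(B) = -[(2/3)·log₂(2/3) + (1/3)·log₂(1/3)]
  = 0.3900 + 0.5283
  = 0.9183 bits
H(A,B) = -[(2/3)·log₂(2/3) + (1/3)·log₂(1/3)]
  = 0.3900 + 0.5283
  = 0.9183 bits

I(A;B) = H(A) + H(B) - H(A,B)
  = 0.9183 + 0.9183 - 0.9183
  = 0.9183 bits

Distribution 2 (X, Y):
Marginal P(X) (row sums):
  P(X=0) = 3/16 + 1/8 + 1/8 = 7/16
  P(X=1) = 1/16 + 0 + 1/8 = 3/16
  P(X=2) = 0 + 5/16 + 1/16 = 3/8
Marginal P(Y) (column sums):
  P(Y=0) = 3/16 + 1/16 + 0 = 1/4
  P(Y=1) = 1/8 + 0 + 5/16 = 7/16
  P(Y=2) = 1/8 + 1/8 + 1/16 = 5/16

H(X) = -[(7/16)·log₂(7/16) + (3/16)·log₂(3/16) + (3/8)·log₂(3/8)]
  = 0.5218 + 0.4528 + 0.5306
  = 1.5052 bits
H(Y) = -[(1/4)·log₂(1/4) + (7/16)·log₂(7/16) + (5/16)·log₂(5/16)]
  = 0.5000 + 0.5218 + 0.5244
  = 1.5462 bits
H(X,Y) = -[(3/16)·log₂(3/16) + (1/8)·log₂(1/8) + (1/8)·log₂(1/8) + (1/16)·log₂(1/16) + (1/8)·log₂(1/8) + (5/16)·log₂(5/16) + (1/16)·log₂(1/16)]
  = 0.4528 + 0.3750 + 0.3750 + 0.2500 + 0.3750 + 0.5244 + 0.2500
  = 2.6022 bits

I(X;Y) = H(X) + H(Y) - H(X,Y)
  = 1.5052 + 1.5462 - 2.6022
  = 0.4492 bits

I(A;B) = 0.9183 bits > I(X;Y) = 0.4492 bits, so (A, B) has the higher mutual information (stronger dependence).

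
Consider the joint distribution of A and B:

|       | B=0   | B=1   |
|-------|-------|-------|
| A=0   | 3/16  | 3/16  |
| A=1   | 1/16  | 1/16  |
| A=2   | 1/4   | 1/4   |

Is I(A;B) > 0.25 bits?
Marginal P(A) (row sums):
  P(A=0) = 3/16 + 3/16 = 3/8
  P(A=1) = 1/16 + 1/16 = 1/8
  P(A=2) = 1/4 + 1/4 = 1/2
Marginal P(B) (column sums):
  P(B=0) = 3/16 + 1/16 + 1/4 = 1/2
  P(B=1) = 3/16 + 1/16 + 1/4 = 1/2

H(A) = -[(3/8)·log₂(3/8) + (1/8)·log₂(1/8) + (1/2)·log₂(1/2)]
  = 0.5306 + 0.3750 + 0.5000
  = 1.4056 bits
H(B) = -[(1/2)·log₂(1/2) + (1/2)·log₂(1/2)]
  = 0.5000 + 0.5000
  = 1.0000 bits
H(A,B) = -[(3/16)·log₂(3/16) + (3/16)·log₂(3/16) + (1/16)·log₂(1/16) + (1/16)·log₂(1/16) + (1/4)·log₂(1/4) + (1/4)·log₂(1/4)]
  = 0.4528 + 0.4528 + 0.2500 + 0.2500 + 0.5000 + 0.5000
  = 2.4056 bits

I(A;B) = H(A) + H(B) - H(A,B)
  = 1.4056 + 1.0000 - 2.4056
  = 0.0000 bits

No. I(A;B) = 0.0000 bits, which is ≤ 0.25 bits.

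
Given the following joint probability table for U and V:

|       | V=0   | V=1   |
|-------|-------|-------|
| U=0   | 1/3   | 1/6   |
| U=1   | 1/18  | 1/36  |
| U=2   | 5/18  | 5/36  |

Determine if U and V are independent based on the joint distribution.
Marginal P(U) (row sums):
  P(U=0) = 1/3 + 1/6 = 1/2
  P(U=1) = 1/18 + 1/36 = 1/12
  P(U=2) = 5/18 + 5/36 = 5/12
Marginal P(V) (column sums):
  P(V=0) = 1/3 + 1/18 + 5/18 = 2/3
  P(V=1) = 1/6 + 1/36 + 5/36 = 1/3

U and V are independent iff P(U=i,V=j) = P(U=i)·P(V=j) for every cell.
  P(U=0)·P(V=0) = 1/2 × 2/3 = 1/3 = P(U=0,V=0) ✓
  P(U=0)·P(V=1) = 1/2 × 1/3 = 1/6 = P(U=0,V=1) ✓
  P(U=1)·P(V=0) = 1/12 × 2/3 = 1/18 = P(U=1,V=0) ✓
  P(U=1)·P(V=1) = 1/12 × 1/3 = 1/36 = P(U=1,V=1) ✓
  P(U=2)·P(V=0) = 5/12 × 2/3 = 5/18 = P(U=2,V=0) ✓
  P(U=2)·P(V=1) = 5/12 × 1/3 = 5/36 = P(U=2,V=1) ✓

Yes, U and V are independent: every cell factors, so I(U;V) = 0 bits.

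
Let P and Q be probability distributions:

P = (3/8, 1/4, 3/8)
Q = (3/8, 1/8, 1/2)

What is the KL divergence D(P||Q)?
D(P||Q) = Σ P(i) log₂(P(i)/Q(i))
  i=0: (3/8) × log₂((3/8)/(3/8)) = (3/8) × log₂(1) = 0.0000
  i=1: (1/4) × log₂((1/4)/(1/8)) = (1/4) × log₂(2) = 0.2500
  i=2: (3/8) × log₂((3/8)/(1/2)) = (3/8) × log₂(3/4) = -0.1556
D(P||Q) = 0.0000 + 0.2500 - 0.1556
  = 0.0944 bits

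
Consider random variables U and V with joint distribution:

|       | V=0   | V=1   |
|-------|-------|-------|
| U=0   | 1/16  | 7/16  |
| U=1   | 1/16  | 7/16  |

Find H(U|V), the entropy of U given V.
Marginal P(V) (column sums):
  P(V=0) = 1/16 + 1/16 = 1/8
  P(V=1) = 7/16 + 7/16 = 7/8

H(U|V) = -Σ P(U,V)·log₂ P(U|V), where P(U|V) = P(U,V) / P(V)
  (U=0,V=0): P(U|V) = (1/16)/(1/8) = 1/2;  -(1/16)·log₂(1/2) = 0.0625
  (U=0,V=1): P(U|V) = (7/16)/(7/8) = 1/2;  -(7/16)·log₂(1/2) = 0.4375
  (U=1,V=0): P(U|V) = (1/16)/(1/8) = 1/2;  -(1/16)·log₂(1/2) = 0.0625
  (U=1,V=1): P(U|V) = (7/16)/(7/8) = 1/2;  -(7/16)·log₂(1/2) = 0.4375
H(U|V) = 0.0625 + 0.4375 + 0.0625 + 0.4375
  = 1.0000 bits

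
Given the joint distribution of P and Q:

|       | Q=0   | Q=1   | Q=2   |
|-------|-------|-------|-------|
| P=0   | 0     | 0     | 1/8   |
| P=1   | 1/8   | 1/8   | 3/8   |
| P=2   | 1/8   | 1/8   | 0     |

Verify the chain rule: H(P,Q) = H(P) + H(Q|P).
Left side:
H(P,Q) = -[(1/8)·log₂(1/8) + (1/8)·log₂(1/8) + (1/8)·log₂(1/8) + (3/8)·log₂(3/8) + (1/8)·log₂(1/8) + (1/8)·log₂(1/8)]
  = 0.3750 + 0.3750 + 0.3750 + 0.5306 + 0.3750 + 0.3750
  = 2.4056 bits

Right side:
Marginal P(P) (row sums):
  P(P=0) = 0 + 0 + 1/8 = 1/8
  P(P=1) = 1/8 + 1/8 + 3/8 = 5/8
  P(P=2) = 1/8 + 1/8 + 0 = 1/4
H(P) = -[(1/8)·log₂(1/8) + (5/8)·log₂(5/8) + (1/4)·log₂(1/4)]
  = 0.3750 + 0.4238 + 0.5000
  = 1.2988 bits
H(Q|P) = -Σ P(P,Q)·log₂ P(Q|P), where P(Q|P) = P(P,Q) / P(P)
  (cells with P(P,Q) = 0 contribute 0)
  (P=0,Q=2): P(Q|P) = (1/8)/(1/8) = 1;  -(1/8)·log₂(1) = 0.0000
  (P=1,Q=0): P(Q|P) = (1/8)/(5/8) = 1/5;  -(1/8)·log₂(1/5) = 0.2902
  (P=1,Q=1): P(Q|P) = (1/8)/(5/8) = 1/5;  -(1/8)·log₂(1/5) = 0.2902
  (P=1,Q=2): P(Q|P) = (3/8)/(5/8) = 3/5;  -(3/8)·log₂(3/5) = 0.2764
  (P=2,Q=0): P(Q|P) = (1/8)/(1/4) = 1/2;  -(1/8)·log₂(1/2) = 0.1250
  (P=2,Q=1): P(Q|P) = (1/8)/(1/4) = 1/2;  -(1/8)·log₂(1/2) = 0.1250
H(Q|P) = 0.0000 + 0.2902 + 0.2902 + 0.2764 + 0.1250 + 0.1250
  = 1.1068 bits
H(P) + H(Q|P) = 1.2988 + 1.1068 = 2.4056 bits

Both sides equal 2.4056 bits, so the chain rule holds ✓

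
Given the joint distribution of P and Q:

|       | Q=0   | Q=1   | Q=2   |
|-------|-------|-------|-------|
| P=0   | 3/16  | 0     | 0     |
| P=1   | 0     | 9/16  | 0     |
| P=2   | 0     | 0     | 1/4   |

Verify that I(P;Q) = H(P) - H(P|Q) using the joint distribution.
Left side, from I(P;Q) = H(P) + H(Q) - H(P,Q):
Marginal P(P) (row sums):
  P(P=0) = 3/16 + 0 + 0 = 3/16
  P(P=1) = 0 + 9/16 + 0 = 9/16
  P(P=2) = 0 + 0 + 1/4 = 1/4
Marginal P(Q) (column sums):
  P(Q=0) = 3/16 + 0 + 0 = 3/16
  P(Q=1) = 0 + 9/16 + 0 = 9/16
  P(Q=2) = 0 + 0 + 1/4 = 1/4

H(P) = -[(3/16)·log₂(3/16) + (9/16)·log₂(9/16) + (1/4)·log₂(1/4)]
  = 0.4528 + 0.4669 + 0.5000
  = 1.4197 bits
H(Q) = -[(3/16)·log₂(3/16) + (9/16)·log₂(9/16) + (1/4)·log₂(1/4)]
  = 0.4528 + 0.4669 + 0.5000
  = 1.4197 bits
H(P,Q) = -[(3/16)·log₂(3/16) + (9/16)·log₂(9/16) + (1/4)·log₂(1/4)]
  = 0.4528 + 0.4669 + 0.5000
  = 1.4197 bits

I(P;Q) = H(P) + H(Q) - H(P,Q)
  = 1.4197 + 1.4197 - 1.4197
  = 1.4197 bits

Right side, with H(P|Q) computed directly from the conditional probabilities:
H(P|Q) = -Σ P(P,Q)·log₂ P(P|Q), where P(P|Q) = P(P,Q) / P(Q)
  (cells with P(P,Q) = 0 contribute 0)
  (P=0,Q=0): P(P|Q) = (3/16)/(3/16) = 1;  -(3/16)·log₂(1) = 0.0000
  (P=1,Q=1): P(P|Q) = (9/16)/(9/16) = 1;  -(9/16)·log₂(1) = 0.0000
  (P=2,Q=2): P(P|Q) = (1/4)/(1/4) = 1;  -(1/4)·log₂(1) = 0.0000
H(P|Q) = 0.0000 + 0.0000 + 0.0000
  = 0.0000 bits
H(P) - H(P|Q) = 1.4197 - 0.0000 = 1.4197 bits

Both sides equal 1.4197 bits, so I(P;Q) = H(P) - H(P|Q) ✓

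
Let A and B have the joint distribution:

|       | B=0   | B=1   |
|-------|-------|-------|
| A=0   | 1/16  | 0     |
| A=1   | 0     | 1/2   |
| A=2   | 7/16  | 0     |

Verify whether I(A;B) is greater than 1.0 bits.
Marginal P(A) (row sums):
  P(A=0) = 1/16 + 0 = 1/16
  P(A=1) = 0 + 1/2 = 1/2
  P(A=2) = 7/16 + 0 = 7/16
Marginal P(B) (column sums):
  P(B=0) = 1/16 + 0 + 7/16 = 1/2
  P(B=1) = 0 + 1/2 + 0 = 1/2

H(A) = -[(1/16)·log₂(1/16) + (1/2)·log₂(1/2) + (7/16)·log₂(7/16)]
  = 0.2500 + 0.5000 + 0.5218
  = 1.2718 bits
H(B) = -[(1/2)·log₂(1/2) + (1/2)·log₂(1/2)]
  = 0.5000 + 0.5000
  = 1.0000 bits
H(A,B) = -[(1/16)·log₂(1/16) + (1/2)·log₂(1/2) + (7/16)·log₂(7/16)]
  = 0.2500 + 0.5000 + 0.5218
  = 1.2718 bits

I(A;B) = H(A) + H(B) - H(A,B)
  = 1.2718 + 1.0000 - 1.2718
  = 1.0000 bits

No. I(A;B) = 1.0000 bits, which is ≤ 1.0 bits.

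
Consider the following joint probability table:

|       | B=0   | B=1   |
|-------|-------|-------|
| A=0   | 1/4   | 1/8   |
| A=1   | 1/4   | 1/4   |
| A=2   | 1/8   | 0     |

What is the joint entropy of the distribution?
H(A,B) = -Σ P(A,B) log₂ P(A,B), summed over the non-zero cells:
H(A,B) = -[(1/4)·log₂(1/4) + (1/8)·log₂(1/8) + (1/4)·log₂(1/4) + (1/4)·log₂(1/4) + (1/8)·log₂(1/8)]
  = 0.5000 + 0.3750 + 0.5000 + 0.5000 + 0.3750
  = 2.2500 bits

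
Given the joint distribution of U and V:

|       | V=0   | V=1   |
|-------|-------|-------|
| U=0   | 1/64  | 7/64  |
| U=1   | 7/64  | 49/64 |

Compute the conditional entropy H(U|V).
Marginal P(V) (column sums):
  P(V=0) = 1/64 + 7/64 = 1/8
  P(V=1) = 7/64 + 49/64 = 7/8

H(U|V) = -Σ P(U,V)·log₂ P(U|V), where P(U|V) = P(U,V) / P(V)
  (U=0,V=0): P(U|V) = (1/64)/(1/8) = 1/8;  -(1/64)·log₂(1/8) = 0.0469
  (U=0,V=1): P(U|V) = (7/64)/(7/8) = 1/8;  -(7/64)·log₂(1/8) = 0.3281
  (U=1,V=0): P(U|V) = (7/64)/(1/8) = 7/8;  -(7/64)·log₂(7/8) = 0.0211
  (U=1,V=1): P(U|V) = (49/64)/(7/8) = 7/8;  -(49/64)·log₂(7/8) = 0.1475
H(U|V) = 0.0469 + 0.3281 + 0.0211 + 0.1475
  = 0.5436 bits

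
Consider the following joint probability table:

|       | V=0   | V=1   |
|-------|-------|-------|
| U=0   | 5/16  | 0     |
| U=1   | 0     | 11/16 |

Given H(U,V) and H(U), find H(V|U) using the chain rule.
From the chain rule: H(U,V) = H(U) + H(V|U)
Therefore: H(V|U) = H(U,V) - H(U)

H(U,V) = -[(5/16)·log₂(5/16) + (11/16)·log₂(11/16)]
  = 0.5244 + 0.3716
  = 0.8960 bits
Marginal P(U) (row sums):
  P(U=0) = 5/16 + 0 = 5/16
  P(U=1) = 0 + 11/16 = 11/16
H(U) = -[(5/16)·log₂(5/16) + (11/16)·log₂(11/16)]
  = 0.5244 + 0.3716
  = 0.8960 bits

H(V|U) = 0.8960 - 0.8960 = 0.0000 bits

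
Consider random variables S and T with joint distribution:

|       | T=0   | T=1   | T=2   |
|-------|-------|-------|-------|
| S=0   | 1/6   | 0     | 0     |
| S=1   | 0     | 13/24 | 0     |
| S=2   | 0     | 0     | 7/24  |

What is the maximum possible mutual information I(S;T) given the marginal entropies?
The upper bound on mutual information is I(S;T) ≤ min(H(S), H(T)).

Marginal P(S) (row sums):
  P(S=0) = 1/6 + 0 + 0 = 1/6
  P(S=1) = 0 + 13/24 + 0 = 13/24
  P(S=2) = 0 + 0 + 7/24 = 7/24
Marginal P(T) (column sums):
  P(T=0) = 1/6 + 0 + 0 = 1/6
  P(T=1) = 0 + 13/24 + 0 = 13/24
  P(T=2) = 0 + 0 + 7/24 = 7/24

H(S) = -[(1/6)·log₂(1/6) + (13/24)·log₂(13/24) + (7/24)·log₂(7/24)]
  = 0.4308 + 0.4791 + 0.5185
  = 1.4284 bits
H(T) = -[(1/6)·log₂(1/6) + (13/24)·log₂(13/24) + (7/24)·log₂(7/24)]
  = 0.4308 + 0.4791 + 0.5185
  = 1.4284 bits

Maximum possible I(S;T) = min(1.4284, 1.4284) = 1.4284 bits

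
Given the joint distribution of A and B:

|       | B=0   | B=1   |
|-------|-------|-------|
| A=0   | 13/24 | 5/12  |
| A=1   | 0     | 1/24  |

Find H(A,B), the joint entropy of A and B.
H(A,B) = -Σ P(A,B) log₂ P(A,B), summed over the non-zero cells:
H(A,B) = -[(13/24)·log₂(13/24) + (5/12)·log₂(5/12) + (1/24)·log₂(1/24)]
  = 0.4791 + 0.5263 + 0.1910
  = 1.1964 bits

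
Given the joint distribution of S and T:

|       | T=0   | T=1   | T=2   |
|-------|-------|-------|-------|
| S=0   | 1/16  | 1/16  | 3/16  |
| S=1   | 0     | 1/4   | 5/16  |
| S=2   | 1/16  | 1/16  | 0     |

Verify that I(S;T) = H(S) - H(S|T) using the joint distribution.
Left side, from I(S;T) = H(S) + H(T) - H(S,T):
Marginal P(S) (row sums):
  P(S=0) = 1/16 + 1/16 + 3/16 = 5/16
  P(S=1) = 0 + 1/4 + 5/16 = 9/16
  P(S=2) = 1/16 + 1/16 + 0 = 1/8
Marginal P(T) (column sums):
  P(T=0) = 1/16 + 0 + 1/16 = 1/8
  P(T=1) = 1/16 + 1/4 + 1/16 = 3/8
  P(T=2) = 3/16 + 5/16 + 0 = 1/2

H(S) = -[(5/16)·log₂(5/16) + (9/16)·log₂(9/16) + (1/8)·log₂(1/8)]
  = 0.5244 + 0.4669 + 0.3750
  = 1.3663 bits
H(T) = -[(1/8)·log₂(1/8) + (3/8)·log₂(3/8) + (1/2)·log₂(1/2)]
  = 0.3750 + 0.5306 + 0.5000
  = 1.4056 bits
H(S,T) = -[(1/16)·log₂(1/16) + (1/16)·log₂(1/16) + (3/16)·log₂(3/16) + (1/4)·log₂(1/4) + (5/16)·log₂(5/16) + (1/16)·log₂(1/16) + (1/16)·log₂(1/16)]
  = 0.2500 + 0.2500 + 0.4528 + 0.5000 + 0.5244 + 0.2500 + 0.2500
  = 2.4772 bits

I(S;T) = H(S) + H(T) - H(S,T)
  = 1.3663 + 1.4056 - 2.4772
  = 0.2947 bits

Right side, with H(S|T) computed directly from the conditional probabilities:
H(S|T) = -Σ P(S,T)·log₂ P(S|T), where P(S|T) = P(S,T) / P(T)
  (cells with P(S,T) = 0 contribute 0)
  (S=0,T=0): P(S|T) = (1/16)/(1/8) = 1/2;  -(1/16)·log₂(1/2) = 0.0625
  (S=0,T=1): P(S|T) = (1/16)/(3/8) = 1/6;  -(1/16)·log₂(1/6) = 0.1616
  (S=0,T=2): P(S|T) = (3/16)/(1/2) = 3/8;  -(3/16)·log₂(3/8) = 0.2653
  (S=1,T=1): P(S|T) = (1/4)/(3/8) = 2/3;  -(1/4)·log₂(2/3) = 0.1462
  (S=1,T=2): P(S|T) = (5/16)/(1/2) = 5/8;  -(5/16)·log₂(5/8) = 0.2119
  (S=2,T=0): P(S|T) = (1/16)/(1/8) = 1/2;  -(1/16)·log₂(1/2) = 0.0625
  (S=2,T=1): P(S|T) = (1/16)/(3/8) = 1/6;  -(1/16)·log₂(1/6) = 0.1616
H(S|T) = 0.0625 + 0.1616 + 0.2653 + 0.1462 + 0.2119 + 0.0625 + 0.1616
  = 1.0716 bits
H(S) - H(S|T) = 1.3663 - 1.0716 = 0.2947 bits

Both sides equal 0.2947 bits, so I(S;T) = H(S) - H(S|T) ✓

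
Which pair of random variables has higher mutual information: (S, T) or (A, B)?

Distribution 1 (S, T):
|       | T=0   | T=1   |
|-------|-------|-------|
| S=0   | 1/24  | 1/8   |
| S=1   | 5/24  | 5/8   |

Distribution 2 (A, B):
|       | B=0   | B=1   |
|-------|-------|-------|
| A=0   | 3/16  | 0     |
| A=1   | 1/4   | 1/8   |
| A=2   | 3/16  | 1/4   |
Distribution 1 (S, T):
Marginal P(S) (row sums):
  P(S=0) = 1/24 + 1/8 = 1/6
  P(S=1) = 5/24 + 5/8 = 5/6
Marginal P(T) (column sums):
  P(T=0) = 1/24 + 5/24 = 1/4
  P(T=1) = 1/8 + 5/8 = 3/4

H(S) = -[(1/6)·log₂(1/6) + (5/6)·log₂(5/6)]
  = 0.4308 + 0.2192
  = 0.6500 bits
H(T) = -[(1/4)·log₂(1/4) + (3/4)·log₂(3/4)]
  = 0.5000 + 0.3113
  = 0.8113 bits
H(S,T) = -[(1/24)·log₂(1/24) + (1/8)·log₂(1/8) + (5/24)·log₂(5/24) + (5/8)·log₂(5/8)]
  = 0.1910 + 0.3750 + 0.4715 + 0.4238
  = 1.4613 bits

I(S;T) = H(S) + H(T) - H(S,T)
  = 0.6500 + 0.8113 - 1.4613
  = 0.0000 bits

Distribution 2 (A, B):
Marginal P(A) (row sums):
  P(A=0) = 3/16 + 0 = 3/16
  P(A=1) = 1/4 + 1/8 = 3/8
  P(A=2) = 3/16 + 1/4 = 7/16
Marginal P(B) (column sums):
  P(B=0) = 3/16 + 1/4 + 3/16 = 5/8
  P(B=1) = 0 + 1/8 + 1/4 = 3/8

H(A) = -[(3/16)·log₂(3/16) + (3/8)·log₂(3/8) + (7/16)·log₂(7/16)]
  = 0.4528 + 0.5306 + 0.5218
  = 1.5052 bits
H(B) = -[(5/8)·log₂(5/8) + (3/8)·log₂(3/8)]
  = 0.4238 + 0.5306
  = 0.9544 bits
H(A,B) = -[(3/16)·log₂(3/16) + (1/4)·log₂(1/4) + (1/8)·log₂(1/8) + (3/16)·log₂(3/16) + (1/4)·log₂(1/4)]
  = 0.4528 + 0.5000 + 0.3750 + 0.4528 + 0.5000
  = 2.2806 bits

I(A;B) = H(A) + H(B) - H(A,B)
  = 1.5052 + 0.9544 - 2.2806
  = 0.1790 bits

I(A;B) = 0.1790 bits > I(S;T) = 0.0000 bits, so (A, B) has the higher mutual information (stronger dependence).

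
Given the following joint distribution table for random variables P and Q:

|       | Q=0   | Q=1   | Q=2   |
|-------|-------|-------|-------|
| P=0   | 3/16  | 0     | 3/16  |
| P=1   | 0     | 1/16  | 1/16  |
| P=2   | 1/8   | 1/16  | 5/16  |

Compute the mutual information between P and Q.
Marginal P(P) (row sums):
  P(P=0) = 3/16 + 0 + 3/16 = 3/8
  P(P=1) = 0 + 1/16 + 1/16 = 1/8
  P(P=2) = 1/8 + 1/16 + 5/16 = 1/2
Marginal P(Q) (column sums):
  P(Q=0) = 3/16 + 0 + 1/8 = 5/16
  P(Q=1) = 0 + 1/16 + 1/16 = 1/8
  P(Q=2) = 3/16 + 1/16 + 5/16 = 9/16

H(P) = -[(3/8)·log₂(3/8) + (1/8)·log₂(1/8) + (1/2)·log₂(1/2)]
  = 0.5306 + 0.3750 + 0.5000
  = 1.4056 bits
H(Q) = -[(5/16)·log₂(5/16) + (1/8)·log₂(1/8) + (9/16)·log₂(9/16)]
  = 0.5244 + 0.3750 + 0.4669
  = 1.3663 bits
H(P,Q) = -[(3/16)·log₂(3/16) + (3/16)·log₂(3/16) + (1/16)·log₂(1/16) + (1/16)·log₂(1/16) + (1/8)·log₂(1/8) + (1/16)·log₂(1/16) + (5/16)·log₂(5/16)]
  = 0.4528 + 0.4528 + 0.2500 + 0.2500 + 0.3750 + 0.2500 + 0.5244
  = 2.5550 bits

I(P;Q) = H(P) + H(Q) - H(P,Q)
  = 1.4056 + 1.3663 - 2.5550
  = 0.2169 bits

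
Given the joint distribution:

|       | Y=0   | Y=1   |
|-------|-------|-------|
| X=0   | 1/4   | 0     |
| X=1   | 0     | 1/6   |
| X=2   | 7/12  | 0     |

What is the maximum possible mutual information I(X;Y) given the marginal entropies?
The upper bound on mutual information is I(X;Y) ≤ min(H(X), H(Y)).

Marginal P(X) (row sums):
  P(X=0) = 1/4 + 0 = 1/4
  P(X=1) = 0 + 1/6 = 1/6
  P(X=2) = 7/12 + 0 = 7/12
Marginal P(Y) (column sums):
  P(Y=0) = 1/4 + 0 + 7/12 = 5/6
  P(Y=1) = 0 + 1/6 + 0 = 1/6

H(X) = -[(1/4)·log₂(1/4) + (1/6)·log₂(1/6) + (7/12)·log₂(7/12)]
  = 0.5000 + 0.4308 + 0.4536
  = 1.3844 bits
H(Y) = -[(5/6)·log₂(5/6) + (1/6)·log₂(1/6)]
  = 0.2192 + 0.4308
  = 0.6500 bits

Maximum possible I(X;Y) = min(1.3844, 0.6500) = 0.6500 bits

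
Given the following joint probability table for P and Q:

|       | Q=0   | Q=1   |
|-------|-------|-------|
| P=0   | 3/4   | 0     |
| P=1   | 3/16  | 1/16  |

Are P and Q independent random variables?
Marginal P(P) (row sums):
  P(P=0) = 3/4 + 0 = 3/4
  P(P=1) = 3/16 + 1/16 = 1/4
Marginal P(Q) (column sums):
  P(Q=0) = 3/4 + 3/16 = 15/16
  P(Q=1) = 0 + 1/16 = 1/16

P and Q are independent iff P(P=i,Q=j) = P(P=i)·P(Q=j) for every cell.
  P(P=0)·P(Q=0) = 3/4 × 15/16 = 45/64, but P(P=0,Q=0) = 3/4 ✗

No, P and Q are not independent. Quantitatively, I(P;Q) > 0:

H(P) = -[(3/4)·log₂(3/4) + (1/4)·log₂(1/4)]
  = 0.3113 + 0.5000
  = 0.8113 bits
H(Q) = -[(15/16)·log₂(15/16) + (1/16)·log₂(1/16)]
  = 0.0873 + 0.2500
  = 0.3373 bits
H(P,Q) = -[(3/4)·log₂(3/4) + (3/16)·log₂(3/16) + (1/16)·log₂(1/16)]
  = 0.3113 + 0.4528 + 0.2500
  = 1.0141 bits
I(P;Q) = H(P) + H(Q) - H(P,Q) = 0.8113 + 0.3373 - 1.0141 = 0.1345 bits > 0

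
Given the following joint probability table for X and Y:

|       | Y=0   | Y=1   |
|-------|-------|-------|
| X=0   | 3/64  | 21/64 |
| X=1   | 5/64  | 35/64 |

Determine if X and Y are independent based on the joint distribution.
Marginal P(X) (row sums):
  P(X=0) = 3/64 + 21/64 = 3/8
  P(X=1) = 5/64 + 35/64 = 5/8
Marginal P(Y) (column sums):
  P(Y=0) = 3/64 + 5/64 = 1/8
  P(Y=1) = 21/64 + 35/64 = 7/8

X and Y are independent iff P(X=i,Y=j) = P(X=i)·P(Y=j) for every cell.
  P(X=0)·P(Y=0) = 3/8 × 1/8 = 3/64 = P(X=0,Y=0) ✓
  P(X=0)·P(Y=1) = 3/8 × 7/8 = 21/64 = P(X=0,Y=1) ✓
  P(X=1)·P(Y=0) = 5/8 × 1/8 = 5/64 = P(X=1,Y=0) ✓
  P(X=1)·P(Y=1) = 5/8 × 7/8 = 35/64 = P(X=1,Y=1) ✓

Yes, X and Y are independent: every cell factors, so I(X;Y) = 0 bits.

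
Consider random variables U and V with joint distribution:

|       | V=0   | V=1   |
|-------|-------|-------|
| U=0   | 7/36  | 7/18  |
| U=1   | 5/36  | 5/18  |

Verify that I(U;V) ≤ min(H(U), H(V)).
Marginal P(U) (row sums):
  P(U=0) = 7/36 + 7/18 = 7/12
  P(U=1) = 5/36 + 5/18 = 5/12
Marginal P(V) (column sums):
  P(V=0) = 7/36 + 5/36 = 1/3
  P(V=1) = 7/18 + 5/18 = 2/3

H(U) = -[(7/12)·log₂(7/12) + (5/12)·log₂(5/12)]
  = 0.4536 + 0.5263
  = 0.9799 bits
H(V) = -[(1/3)·log₂(1/3) + (2/3)·log₂(2/3)]
  = 0.5283 + 0.3900
  = 0.9183 bits
H(U,V) = -[(7/36)·log₂(7/36) + (7/18)·log₂(7/18) + (5/36)·log₂(5/36) + (5/18)·log₂(5/18)]
  = 0.4594 + 0.5299 + 0.3956 + 0.5133
  = 1.8982 bits

I(U;V) = H(U) + H(V) - H(U,V)
  = 0.9799 + 0.9183 - 1.8982
  = 0.0000 bits

min(H(U), H(V)) = min(0.9799, 0.9183) = 0.9183 bits
Since 0.0000 ≤ 0.9183, the bound is satisfied ✓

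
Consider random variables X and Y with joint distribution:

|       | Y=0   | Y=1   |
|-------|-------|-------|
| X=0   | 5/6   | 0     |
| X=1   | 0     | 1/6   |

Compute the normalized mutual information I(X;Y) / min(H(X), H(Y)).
Marginal P(X) (row sums):
  P(X=0) = 5/6 + 0 = 5/6
  P(X=1) = 0 + 1/6 = 1/6
Marginal P(Y) (column sums):
  P(Y=0) = 5/6 + 0 = 5/6
  P(Y=1) = 0 + 1/6 = 1/6

H(X) = -[(5/6)·log₂(5/6) + (1/6)·log₂(1/6)]
  = 0.2192 + 0.4308
  = 0.6500 bits
H(Y) = -[(5/6)·log₂(5/6) + (1/6)·log₂(1/6)]
  = 0.2192 + 0.4308
  = 0.6500 bits
H(X,Y) = -[(5/6)·log₂(5/6) + (1/6)·log₂(1/6)]
  = 0.2192 + 0.4308
  = 0.6500 bits

I(X;Y) = H(X) + H(Y) - H(X,Y)
  = 0.6500 + 0.6500 - 0.6500
  = 0.6500 bits

min(H(X), H(Y)) = min(0.6500, 0.6500) = 0.6500 bits
Normalized MI = 0.6500 / 0.6500 = 1.0000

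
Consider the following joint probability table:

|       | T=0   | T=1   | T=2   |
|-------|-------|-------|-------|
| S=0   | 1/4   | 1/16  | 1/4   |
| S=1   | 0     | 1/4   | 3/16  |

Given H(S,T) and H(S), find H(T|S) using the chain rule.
From the chain rule: H(S,T) = H(S) + H(T|S)
Therefore: H(T|S) = H(S,T) - H(S)

H(S,T) = -[(1/4)·log₂(1/4) + (1/16)·log₂(1/16) + (1/4)·log₂(1/4) + (1/4)·log₂(1/4) + (3/16)·log₂(3/16)]
  = 0.5000 + 0.2500 + 0.5000 + 0.5000 + 0.4528
  = 2.2028 bits
Marginal P(S) (row sums):
  P(S=0) = 1/4 + 1/16 + 1/4 = 9/16
  P(S=1) = 0 + 1/4 + 3/16 = 7/16
H(S) = -[(9/16)·log₂(9/16) + (7/16)·log₂(7/16)]
  = 0.4669 + 0.5218
  = 0.9887 bits

H(T|S) = 2.2028 - 0.9887 = 1.2141 bits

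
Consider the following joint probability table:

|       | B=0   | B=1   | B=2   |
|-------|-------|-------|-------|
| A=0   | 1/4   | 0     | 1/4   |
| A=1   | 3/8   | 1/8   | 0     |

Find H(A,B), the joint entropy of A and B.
H(A,B) = -Σ P(A,B) log₂ P(A,B), summed over the non-zero cells:
H(A,B) = -[(1/4)·log₂(1/4) + (1/4)·log₂(1/4) + (3/8)·log₂(3/8) + (1/8)·log₂(1/8)]
  = 0.5000 + 0.5000 + 0.5306 + 0.3750
  = 1.9056 bits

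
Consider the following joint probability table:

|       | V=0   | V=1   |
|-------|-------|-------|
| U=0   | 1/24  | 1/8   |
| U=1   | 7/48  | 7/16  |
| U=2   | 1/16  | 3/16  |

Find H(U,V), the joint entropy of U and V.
H(U,V) = -Σ P(U,V) log₂ P(U,V), summed over the non-zero cells:
H(U,V) = -[(1/24)·log₂(1/24) + (1/8)·log₂(1/8) + (7/48)·log₂(7/48) + (7/16)·log₂(7/16) + (1/16)·log₂(1/16) + (3/16)·log₂(3/16)]
  = 0.1910 + 0.3750 + 0.4051 + 0.5218 + 0.2500 + 0.4528
  = 2.1957 bits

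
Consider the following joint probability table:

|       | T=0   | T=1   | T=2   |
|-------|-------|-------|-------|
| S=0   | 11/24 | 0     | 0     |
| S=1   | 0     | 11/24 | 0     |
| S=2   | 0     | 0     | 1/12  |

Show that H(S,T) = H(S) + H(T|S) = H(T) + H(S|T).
Marginal P(S) (row sums):
  P(S=0) = 11/24 + 0 + 0 = 11/24
  P(S=1) = 0 + 11/24 + 0 = 11/24
  P(S=2) = 0 + 0 + 1/12 = 1/12
Marginal P(T) (column sums):
  P(T=0) = 11/24 + 0 + 0 = 11/24
  P(T=1) = 0 + 11/24 + 0 = 11/24
  P(T=2) = 0 + 0 + 1/12 = 1/12

Decomposition 1: H(S) + H(T|S)
H(S) = -[(11/24)·log₂(11/24) + (11/24)·log₂(11/24) + (1/12)·log₂(1/12)]
  = 0.5159 + 0.5159 + 0.2987
  = 1.3305 bits
H(T|S) = -Σ P(S,T)·log₂ P(T|S), where P(T|S) = P(S,T) / P(S)
  (cells with P(S,T) = 0 contribute 0)
  (S=0,T=0): P(T|S) = (11/24)/(11/24) = 1;  -(11/24)·log₂(1) = 0.0000
  (S=1,T=1): P(T|S) = (11/24)/(11/24) = 1;  -(11/24)·log₂(1) = 0.0000
  (S=2,T=2): P(T|S) = (1/12)/(1/12) = 1;  -(1/12)·log₂(1) = 0.0000
H(T|S) = 0.0000 + 0.0000 + 0.0000
  = 0.0000 bits
H(S) + H(T|S) = 1.3305 + 0.0000 = 1.3305 bits

Decomposition 2: H(T) + H(S|T)
H(T) = -[(11/24)·log₂(11/24) + (11/24)·log₂(11/24) + (1/12)·log₂(1/12)]
  = 0.5159 + 0.5159 + 0.2987
  = 1.3305 bits
H(S|T) = -Σ P(S,T)·log₂ P(S|T), where P(S|T) = P(S,T) / P(T)
  (cells with P(S,T) = 0 contribute 0)
  (S=0,T=0): P(S|T) = (11/24)/(11/24) = 1;  -(11/24)·log₂(1) = 0.0000
  (S=1,T=1): P(S|T) = (11/24)/(11/24) = 1;  -(11/24)·log₂(1) = 0.0000
  (S=2,T=2): P(S|T) = (1/12)/(1/12) = 1;  -(1/12)·log₂(1) = 0.0000
H(S|T) = 0.0000 + 0.0000 + 0.0000
  = 0.0000 bits
H(T) + H(S|T) = 1.3305 + 0.0000 = 1.3305 bits

Direct computation of the joint entropy:
H(S,T) = -[(11/24)·log₂(11/24) + (11/24)·log₂(11/24) + (1/12)·log₂(1/12)]
  = 0.5159 + 0.5159 + 0.2987
  = 1.3305 bits

All three agree: H(S,T) = 1.3305 bits ✓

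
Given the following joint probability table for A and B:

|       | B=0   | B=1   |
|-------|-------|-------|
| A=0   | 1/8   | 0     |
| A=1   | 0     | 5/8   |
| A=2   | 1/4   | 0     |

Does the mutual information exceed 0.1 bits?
Marginal P(A) (row sums):
  P(A=0) = 1/8 + 0 = 1/8
  P(A=1) = 0 + 5/8 = 5/8
  P(A=2) = 1/4 + 0 = 1/4
Marginal P(B) (column sums):
  P(B=0) = 1/8 + 0 + 1/4 = 3/8
  P(B=1) = 0 + 5/8 + 0 = 5/8

H(A) = -[(1/8)·log₂(1/8) + (5/8)·log₂(5/8) + (1/4)·log₂(1/4)]
  = 0.3750 + 0.4238 + 0.5000
  = 1.2988 bits
H(B) = -[(3/8)·log₂(3/8) + (5/8)·log₂(5/8)]
  = 0.5306 + 0.4238
  = 0.9544 bits
H(A,B) = -[(1/8)·log₂(1/8) + (5/8)·log₂(5/8) + (1/4)·log₂(1/4)]
  = 0.3750 + 0.4238 + 0.5000
  = 1.2988 bits

I(A;B) = H(A) + H(B) - H(A,B)
  = 1.2988 + 0.9544 - 1.2988
  = 0.9544 bits

Yes. I(A;B) = 0.9544 bits, which is > 0.1 bits.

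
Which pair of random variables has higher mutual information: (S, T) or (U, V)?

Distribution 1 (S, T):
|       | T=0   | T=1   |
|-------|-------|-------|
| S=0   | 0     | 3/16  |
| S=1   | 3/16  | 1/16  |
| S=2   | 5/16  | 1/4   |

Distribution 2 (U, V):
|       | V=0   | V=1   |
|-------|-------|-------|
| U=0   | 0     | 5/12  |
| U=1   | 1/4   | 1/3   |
Distribution 1 (S, T):
Marginal P(S) (row sums):
  P(S=0) = 0 + 3/16 = 3/16
  P(S=1) = 3/16 + 1/16 = 1/4
  P(S=2) = 5/16 + 1/4 = 9/16
Marginal P(T) (column sums):
  P(T=0) = 0 + 3/16 + 5/16 = 1/2
  P(T=1) = 3/16 + 1/16 + 1/4 = 1/2

H(S) = -[(3/16)·log₂(3/16) + (1/4)·log₂(1/4) + (9/16)·log₂(9/16)]
  = 0.4528 + 0.5000 + 0.4669
  = 1.4197 bits
H(T) = -[(1/2)·log₂(1/2) + (1/2)·log₂(1/2)]
  = 0.5000 + 0.5000
  = 1.0000 bits
H(S,T) = -[(3/16)·log₂(3/16) + (3/16)·log₂(3/16) + (1/16)·log₂(1/16) + (5/16)·log₂(5/16) + (1/4)·log₂(1/4)]
  = 0.4528 + 0.4528 + 0.2500 + 0.5244 + 0.5000
  = 2.1800 bits

I(S;T) = H(S) + H(T) - H(S,T)
  = 1.4197 + 1.0000 - 2.1800
  = 0.2397 bits

Distribution 2 (U, V):
Marginal P(U) (row sums):
  P(U=0) = 0 + 5/12 = 5/12
  P(U=1) = 1/4 + 1/3 = 7/12
Marginal P(V) (column sums):
  P(V=0) = 0 + 1/4 = 1/4
  P(V=1) = 5/12 + 1/3 = 3/4

H(U) = -[(5/12)·log₂(5/12) + (7/12)·log₂(7/12)]
  = 0.5263 + 0.4536
  = 0.9799 bits
H(V) = -[(1/4)·log₂(1/4) + (3/4)·log₂(3/4)]
  = 0.5000 + 0.3113
  = 0.8113 bits
H(U,V) = -[(5/12)·log₂(5/12) + (1/4)·log₂(1/4) + (1/3)·log₂(1/3)]
  = 0.5263 + 0.5000 + 0.5283
  = 1.5546 bits

I(U;V) = H(U) + H(V) - H(U,V)
  = 0.9799 + 0.8113 - 1.5546
  = 0.2366 bits

I(S;T) = 0.2397 bits > I(U;V) = 0.2366 bits, so (S, T) has the higher mutual information (stronger dependence).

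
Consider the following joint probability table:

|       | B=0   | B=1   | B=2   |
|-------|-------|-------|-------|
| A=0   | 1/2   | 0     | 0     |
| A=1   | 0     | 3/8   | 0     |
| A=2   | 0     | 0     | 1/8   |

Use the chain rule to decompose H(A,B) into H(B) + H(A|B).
By the chain rule: H(A,B) = H(B) + H(A|B)

Marginal P(B) (column sums):
  P(B=0) = 1/2 + 0 + 0 = 1/2
  P(B=1) = 0 + 3/8 + 0 = 3/8
  P(B=2) = 0 + 0 + 1/8 = 1/8
H(B) = -[(1/2)·log₂(1/2) + (3/8)·log₂(3/8) + (1/8)·log₂(1/8)]
  = 0.5000 + 0.5306 + 0.3750
  = 1.4056 bits
H(A|B) = -Σ P(A,B)·log₂ P(A|B), where P(A|B) = P(A,B) / P(B)
  (cells with P(A,B) = 0 contribute 0)
  (A=0,B=0): P(A|B) = (1/2)/(1/2) = 1;  -(1/2)·log₂(1) = 0.0000
  (A=1,B=1): P(A|B) = (3/8)/(3/8) = 1;  -(3/8)·log₂(1) = 0.0000
  (A=2,B=2): P(A|B) = (1/8)/(1/8) = 1;  -(1/8)·log₂(1) = 0.0000
H(A|B) = 0.0000 + 0.0000 + 0.0000
  = 0.0000 bits

H(A,B) = H(B) + H(A|B) = 1.4056 + 0.0000 = 1.4056 bits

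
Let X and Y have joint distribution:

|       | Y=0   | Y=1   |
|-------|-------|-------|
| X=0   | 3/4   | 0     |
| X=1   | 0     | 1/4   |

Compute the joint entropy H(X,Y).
H(X,Y) = -Σ P(X,Y) log₂ P(X,Y), summed over the non-zero cells:
H(X,Y) = -[(3/4)·log₂(3/4) + (1/4)·log₂(1/4)]
  = 0.3113 + 0.5000
  = 0.8113 bits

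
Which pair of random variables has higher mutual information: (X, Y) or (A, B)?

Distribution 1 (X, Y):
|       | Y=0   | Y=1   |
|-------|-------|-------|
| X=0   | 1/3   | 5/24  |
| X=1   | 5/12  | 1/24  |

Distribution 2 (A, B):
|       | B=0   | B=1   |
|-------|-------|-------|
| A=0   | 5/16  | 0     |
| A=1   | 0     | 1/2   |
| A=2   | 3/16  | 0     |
Distribution 1 (X, Y):
Marginal P(X) (row sums):
  P(X=0) = 1/3 + 5/24 = 13/24
  P(X=1) = 5/12 + 1/24 = 11/24
Marginal P(Y) (column sums):
  P(Y=0) = 1/3 + 5/12 = 3/4
  P(Y=1) = 5/24 + 1/24 = 1/4

H(X) = -[(13/24)·log₂(13/24) + (11/24)·log₂(11/24)]
  = 0.4791 + 0.5159
  = 0.9950 bits
H(Y) = -[(3/4)·log₂(3/4) + (1/4)·log₂(1/4)]
  = 0.3113 + 0.5000
  = 0.8113 bits
H(X,Y) = -[(1/3)·log₂(1/3) + (5/24)·log₂(5/24) + (5/12)·log₂(5/12) + (1/24)·log₂(1/24)]
  = 0.5283 + 0.4715 + 0.5263 + 0.1910
  = 1.7171 bits

I(X;Y) = H(X) + H(Y) - H(X,Y)
  = 0.9950 + 0.8113 - 1.7171
  = 0.0892 bits

Distribution 2 (A, B):
Marginal P(A) (row sums):
  P(A=0) = 5/16 + 0 = 5/16
  P(A=1) = 0 + 1/2 = 1/2
  P(A=2) = 3/16 + 0 = 3/16
Marginal P(B) (column sums):
  P(B=0) = 5/16 + 0 + 3/16 = 1/2
  P(B=1) = 0 + 1/2 + 0 = 1/2

H(A) = -[(5/16)·log₂(5/16) + (1/2)·log₂(1/2) + (3/16)·log₂(3/16)]
  = 0.5244 + 0.5000 + 0.4528
  = 1.4772 bits
H(B) = -[(1/2)·log₂(1/2) + (1/2)·log₂(1/2)]
  = 0.5000 + 0.5000
  = 1.0000 bits
H(A,B) = -[(5/16)·log₂(5/16) + (1/2)·log₂(1/2) + (3/16)·log₂(3/16)]
  = 0.5244 + 0.5000 + 0.4528
  = 1.4772 bits

I(A;B) = H(A) + H(B) - H(A,B)
  = 1.4772 + 1.0000 - 1.4772
  = 1.0000 bits

I(A;B) = 1.0000 bits > I(X;Y) = 0.0892 bits, so (A, B) has the higher mutual information (stronger dependence).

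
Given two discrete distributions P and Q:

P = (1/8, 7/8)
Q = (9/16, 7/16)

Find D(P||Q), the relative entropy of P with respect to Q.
D(P||Q) = Σ P(i) log₂(P(i)/Q(i))
  i=0: (1/8) × log₂((1/8)/(9/16)) = (1/8) × log₂(2/9) = -0.2712
  i=1: (7/8) × log₂((7/8)/(7/16)) = (7/8) × log₂(2) = 0.8750
D(P||Q) = -0.2712 + 0.8750
  = 0.6038 bits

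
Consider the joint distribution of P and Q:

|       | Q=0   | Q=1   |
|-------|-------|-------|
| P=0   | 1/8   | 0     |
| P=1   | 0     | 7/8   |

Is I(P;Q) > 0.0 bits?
Marginal P(P) (row sums):
  P(P=0) = 1/8 + 0 = 1/8
  P(P=1) = 0 + 7/8 = 7/8
Marginal P(Q) (column sums):
  P(Q=0) = 1/8 + 0 = 1/8
  P(Q=1) = 0 + 7/8 = 7/8

H(P) = -[(1/8)·log₂(1/8) + (7/8)·log₂(7/8)]
  = 0.3750 + 0.1686
  = 0.5436 bits
H(Q) = -[(1/8)·log₂(1/8) + (7/8)·log₂(7/8)]
  = 0.3750 + 0.1686
  = 0.5436 bits
H(P,Q) = -[(1/8)·log₂(1/8) + (7/8)·log₂(7/8)]
  = 0.3750 + 0.1686
  = 0.5436 bits

I(P;Q) = H(P) + H(Q) - H(P,Q)
  = 0.5436 + 0.5436 - 0.5436
  = 0.5436 bits

Yes. I(P;Q) = 0.5436 bits, which is > 0.0 bits.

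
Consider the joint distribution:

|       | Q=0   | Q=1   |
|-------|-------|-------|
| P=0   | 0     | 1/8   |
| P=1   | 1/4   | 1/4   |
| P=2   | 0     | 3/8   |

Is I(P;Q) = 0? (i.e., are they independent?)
Marginal P(P) (row sums):
  P(P=0) = 0 + 1/8 = 1/8
  P(P=1) = 1/4 + 1/4 = 1/2
  P(P=2) = 0 + 3/8 = 3/8
Marginal P(Q) (column sums):
  P(Q=0) = 0 + 1/4 + 0 = 1/4
  P(Q=1) = 1/8 + 1/4 + 3/8 = 3/4

P and Q are independent iff P(P=i,Q=j) = P(P=i)·P(Q=j) for every cell.
  P(P=0)·P(Q=0) = 1/8 × 1/4 = 1/32, but P(P=0,Q=0) = 0 ✗

No, P and Q are not independent. Quantitatively, I(P;Q) > 0:

H(P) = -[(1/8)·log₂(1/8) + (1/2)·log₂(1/2) + (3/8)·log₂(3/8)]
  = 0.3750 + 0.5000 + 0.5306
  = 1.4056 bits
H(Q) = -[(1/4)·log₂(1/4) + (3/4)·log₂(3/4)]
  = 0.5000 + 0.3113
  = 0.8113 bits
H(P,Q) = -[(1/8)·log₂(1/8) + (1/4)·log₂(1/4) + (1/4)·log₂(1/4) + (3/8)·log₂(3/8)]
  = 0.3750 + 0.5000 + 0.5000 + 0.5306
  = 1.9056 bits
I(P;Q) = H(P) + H(Q) - H(P,Q) = 1.4056 + 0.8113 - 1.9056 = 0.3113 bits > 0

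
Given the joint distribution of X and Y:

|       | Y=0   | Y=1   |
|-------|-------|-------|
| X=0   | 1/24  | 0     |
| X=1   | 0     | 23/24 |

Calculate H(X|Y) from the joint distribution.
Marginal P(Y) (column sums):
  P(Y=0) = 1/24 + 0 = 1/24
  P(Y=1) = 0 + 23/24 = 23/24

H(X|Y) = -Σ P(X,Y)·log₂ P(X|Y), where P(X|Y) = P(X,Y) / P(Y)
  (cells with P(X,Y) = 0 contribute 0)
  (X=0,Y=0): P(X|Y) = (1/24)/(1/24) = 1;  -(1/24)·log₂(1) = 0.0000
  (X=1,Y=1): P(X|Y) = (23/24)/(23/24) = 1;  -(23/24)·log₂(1) = 0.0000
H(X|Y) = 0.0000 + 0.0000
  = 0.0000 bits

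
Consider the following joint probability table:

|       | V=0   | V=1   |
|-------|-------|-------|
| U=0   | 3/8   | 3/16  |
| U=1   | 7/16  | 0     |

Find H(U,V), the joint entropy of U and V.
H(U,V) = -Σ P(U,V) log₂ P(U,V), summed over the non-zero cells:
H(U,V) = -[(3/8)·log₂(3/8) + (3/16)·log₂(3/16) + (7/16)·log₂(7/16)]
  = 0.5306 + 0.4528 + 0.5218
  = 1.5052 bits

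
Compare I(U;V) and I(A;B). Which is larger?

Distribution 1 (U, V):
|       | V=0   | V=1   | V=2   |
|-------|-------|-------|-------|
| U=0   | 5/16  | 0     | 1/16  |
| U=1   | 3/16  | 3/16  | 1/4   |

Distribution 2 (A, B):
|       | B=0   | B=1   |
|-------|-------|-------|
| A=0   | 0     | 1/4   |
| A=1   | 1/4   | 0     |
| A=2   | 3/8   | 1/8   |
Distribution 1 (U, V):
Marginal P(U) (row sums):
  P(U=0) = 5/16 + 0 + 1/16 = 3/8
  P(U=1) = 3/16 + 3/16 + 1/4 = 5/8
Marginal P(V) (column sums):
  P(V=0) = 5/16 + 3/16 = 1/2
  P(V=1) = 0 + 3/16 = 3/16
  P(V=2) = 1/16 + 1/4 = 5/16

H(U) = -[(3/8)·log₂(3/8) + (5/8)·log₂(5/8)]
  = 0.5306 + 0.4238
  = 0.9544 bits
H(V) = -[(1/2)·log₂(1/2) + (3/16)·log₂(3/16) + (5/16)·log₂(5/16)]
  = 0.5000 + 0.4528 + 0.5244
  = 1.4772 bits
H(U,V) = -[(5/16)·log₂(5/16) + (1/16)·log₂(1/16) + (3/16)·log₂(3/16) + (3/16)·log₂(3/16) + (1/4)·log₂(1/4)]
  = 0.5244 + 0.2500 + 0.4528 + 0.4528 + 0.5000
  = 2.1800 bits

I(U;V) = H(U) + H(V) - H(U,V)
  = 0.9544 + 1.4772 - 2.1800
  = 0.2516 bits

Distribution 2 (A, B):
Marginal P(A) (row sums):
  P(A=0) = 0 + 1/4 = 1/4
  P(A=1) = 1/4 + 0 = 1/4
  P(A=2) = 3/8 + 1/8 = 1/2
Marginal P(B) (column sums):
  P(B=0) = 0 + 1/4 + 3/8 = 5/8
  P(B=1) = 1/4 + 0 + 1/8 = 3/8

H(A) = -[(1/4)·log₂(1/4) + (1/4)·log₂(1/4) + (1/2)·log₂(1/2)]
  = 0.5000 + 0.5000 + 0.5000
  = 1.5000 bits
H(B) = -[(5/8)·log₂(5/8) + (3/8)·log₂(3/8)]
  = 0.4238 + 0.5306
  = 0.9544 bits
H(A,B) = -[(1/4)·log₂(1/4) + (1/4)·log₂(1/4) + (3/8)·log₂(3/8) + (1/8)·log₂(1/8)]
  = 0.5000 + 0.5000 + 0.5306 + 0.3750
  = 1.9056 bits

I(A;B) = H(A) + H(B) - H(A,B)
  = 1.5000 + 0.9544 - 1.9056
  = 0.5488 bits

I(A;B) = 0.5488 bits > I(U;V) = 0.2516 bits, so (A, B) has the higher mutual information (stronger dependence).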